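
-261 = -261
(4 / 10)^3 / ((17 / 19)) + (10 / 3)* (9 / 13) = 65726 / 27625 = 2.38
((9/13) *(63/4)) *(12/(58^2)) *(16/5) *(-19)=-129276/54665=-2.36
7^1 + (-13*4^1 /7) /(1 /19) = -939 /7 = -134.14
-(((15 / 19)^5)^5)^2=-63762150021404958690340780691485633724369108676910400390625 / 8663234049605954426644038200675212212900743262211018069459689001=-0.00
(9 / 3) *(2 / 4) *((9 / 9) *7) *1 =10.50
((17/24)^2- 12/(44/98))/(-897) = 166165/5683392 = 0.03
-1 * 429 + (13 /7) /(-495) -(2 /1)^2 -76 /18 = -168332 /385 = -437.23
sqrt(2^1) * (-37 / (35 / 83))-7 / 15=-3071 * sqrt(2) / 35-7 / 15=-124.55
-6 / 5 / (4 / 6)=-9 / 5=-1.80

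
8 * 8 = 64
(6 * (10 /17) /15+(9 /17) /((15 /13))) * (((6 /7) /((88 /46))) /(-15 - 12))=-1357 /117810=-0.01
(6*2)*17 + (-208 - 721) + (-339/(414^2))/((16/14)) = -725.00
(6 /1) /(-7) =-6 /7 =-0.86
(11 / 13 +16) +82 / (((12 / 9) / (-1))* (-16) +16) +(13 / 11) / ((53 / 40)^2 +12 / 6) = 931472837 / 48120072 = 19.36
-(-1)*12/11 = 12/11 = 1.09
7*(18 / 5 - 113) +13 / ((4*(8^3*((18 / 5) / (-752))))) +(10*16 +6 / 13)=-90854063 / 149760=-606.66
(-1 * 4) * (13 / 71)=-52 / 71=-0.73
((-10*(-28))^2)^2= 6146560000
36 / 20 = 9 / 5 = 1.80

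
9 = 9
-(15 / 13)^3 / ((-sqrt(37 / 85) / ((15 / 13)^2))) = 759375 * sqrt(3145) / 13737841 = 3.10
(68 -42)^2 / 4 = 169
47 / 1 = 47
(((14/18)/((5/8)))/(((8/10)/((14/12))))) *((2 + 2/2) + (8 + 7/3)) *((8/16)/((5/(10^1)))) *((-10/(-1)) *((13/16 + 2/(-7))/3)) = 10325/243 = 42.49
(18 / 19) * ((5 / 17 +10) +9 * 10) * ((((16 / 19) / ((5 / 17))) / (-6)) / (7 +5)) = -3.78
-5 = -5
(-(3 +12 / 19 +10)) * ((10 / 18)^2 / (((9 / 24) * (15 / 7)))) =-72520 / 13851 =-5.24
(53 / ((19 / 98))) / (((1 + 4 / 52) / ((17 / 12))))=81991 / 228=359.61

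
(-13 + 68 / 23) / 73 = -231 / 1679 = -0.14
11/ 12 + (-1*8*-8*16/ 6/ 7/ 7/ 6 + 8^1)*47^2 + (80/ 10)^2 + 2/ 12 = 33550231/ 1764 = 19019.41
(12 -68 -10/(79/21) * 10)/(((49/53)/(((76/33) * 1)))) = -3754096/18249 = -205.72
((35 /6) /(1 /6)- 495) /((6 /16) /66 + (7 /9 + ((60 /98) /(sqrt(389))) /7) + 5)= -305487703353349440 /3840814675342181 + 11876365670400 * sqrt(389) /3840814675342181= -79.48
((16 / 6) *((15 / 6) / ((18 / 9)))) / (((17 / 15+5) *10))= 5 / 92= 0.05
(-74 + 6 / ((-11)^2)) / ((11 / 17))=-152116 / 1331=-114.29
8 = 8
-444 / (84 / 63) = -333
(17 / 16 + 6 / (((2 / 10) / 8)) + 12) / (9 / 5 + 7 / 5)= 20245 / 256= 79.08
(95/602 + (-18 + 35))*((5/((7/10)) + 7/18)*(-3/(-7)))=3267407/58996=55.38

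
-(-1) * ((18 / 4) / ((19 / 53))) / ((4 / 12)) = 1431 / 38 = 37.66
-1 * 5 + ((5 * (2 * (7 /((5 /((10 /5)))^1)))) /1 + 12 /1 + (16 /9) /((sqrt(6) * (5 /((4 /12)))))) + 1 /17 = 8 * sqrt(6) /405 + 596 /17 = 35.11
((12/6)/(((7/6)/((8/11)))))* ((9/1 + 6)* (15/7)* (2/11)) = 43200/5929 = 7.29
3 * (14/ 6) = 7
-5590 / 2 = -2795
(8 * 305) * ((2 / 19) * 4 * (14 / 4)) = 68320 / 19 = 3595.79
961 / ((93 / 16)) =496 / 3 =165.33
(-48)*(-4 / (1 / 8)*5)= 7680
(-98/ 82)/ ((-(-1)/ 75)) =-3675/ 41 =-89.63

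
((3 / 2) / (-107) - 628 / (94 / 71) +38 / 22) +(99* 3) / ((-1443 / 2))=-25173648849 / 53216878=-473.04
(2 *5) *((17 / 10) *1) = 17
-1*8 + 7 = -1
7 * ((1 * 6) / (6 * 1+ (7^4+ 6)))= 42 / 2413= 0.02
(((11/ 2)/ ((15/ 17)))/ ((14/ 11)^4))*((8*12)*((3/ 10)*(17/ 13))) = 139631217/ 1560650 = 89.47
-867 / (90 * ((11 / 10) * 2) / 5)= -1445 / 66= -21.89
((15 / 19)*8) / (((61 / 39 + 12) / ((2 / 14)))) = 4680 / 70357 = 0.07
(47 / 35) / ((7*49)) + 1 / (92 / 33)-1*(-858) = 948027169 / 1104460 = 858.36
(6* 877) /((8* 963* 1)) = 877 /1284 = 0.68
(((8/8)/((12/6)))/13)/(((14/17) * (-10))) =-17/3640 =-0.00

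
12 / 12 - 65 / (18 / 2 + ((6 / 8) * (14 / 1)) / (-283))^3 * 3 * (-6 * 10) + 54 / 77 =20050587021403 / 1116973327701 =17.95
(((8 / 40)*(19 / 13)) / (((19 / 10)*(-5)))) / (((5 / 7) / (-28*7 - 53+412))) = -7.02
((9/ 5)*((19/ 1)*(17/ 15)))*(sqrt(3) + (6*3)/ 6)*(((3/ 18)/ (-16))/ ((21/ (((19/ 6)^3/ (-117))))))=2215457*sqrt(3)/ 424569600 + 2215457/ 141523200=0.02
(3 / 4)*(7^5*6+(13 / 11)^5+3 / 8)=389787279099 / 5153632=75633.51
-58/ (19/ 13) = -754/ 19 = -39.68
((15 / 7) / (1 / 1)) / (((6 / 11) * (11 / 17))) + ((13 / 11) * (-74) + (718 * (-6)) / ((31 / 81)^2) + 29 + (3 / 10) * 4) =-21801760731 / 739970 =-29463.03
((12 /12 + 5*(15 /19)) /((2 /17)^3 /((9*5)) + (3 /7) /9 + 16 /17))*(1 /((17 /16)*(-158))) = -68458320 /2296996811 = -0.03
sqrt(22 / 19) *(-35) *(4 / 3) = -140 *sqrt(418) / 57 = -50.22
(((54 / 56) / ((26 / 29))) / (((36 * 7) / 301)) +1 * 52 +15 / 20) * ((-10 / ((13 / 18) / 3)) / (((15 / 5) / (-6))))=21242115 / 4732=4489.04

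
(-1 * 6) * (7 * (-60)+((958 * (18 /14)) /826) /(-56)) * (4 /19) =204001893 /384503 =530.56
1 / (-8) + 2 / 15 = 1 / 120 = 0.01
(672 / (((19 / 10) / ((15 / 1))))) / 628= 25200 / 2983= 8.45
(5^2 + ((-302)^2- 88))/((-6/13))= -1184833/6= -197472.17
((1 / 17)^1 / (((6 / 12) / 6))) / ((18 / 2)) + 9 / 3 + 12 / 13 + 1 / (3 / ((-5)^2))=2726 / 221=12.33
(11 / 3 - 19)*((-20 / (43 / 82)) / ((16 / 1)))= 4715 / 129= 36.55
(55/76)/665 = 11/10108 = 0.00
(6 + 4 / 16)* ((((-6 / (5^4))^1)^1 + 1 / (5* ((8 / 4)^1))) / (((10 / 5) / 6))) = 339 / 200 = 1.70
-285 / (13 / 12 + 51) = -684 / 125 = -5.47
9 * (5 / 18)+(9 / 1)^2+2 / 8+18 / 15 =1699 / 20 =84.95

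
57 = 57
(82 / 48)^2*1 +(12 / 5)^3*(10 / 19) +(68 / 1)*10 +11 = 191846731 / 273600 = 701.19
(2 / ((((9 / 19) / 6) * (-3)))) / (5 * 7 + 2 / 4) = -0.24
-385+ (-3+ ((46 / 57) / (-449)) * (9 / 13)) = -43030502 / 110903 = -388.00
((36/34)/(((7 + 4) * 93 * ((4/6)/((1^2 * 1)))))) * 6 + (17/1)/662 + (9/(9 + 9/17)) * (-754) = -24594059453/34538526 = -712.08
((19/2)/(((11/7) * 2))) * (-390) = -25935/22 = -1178.86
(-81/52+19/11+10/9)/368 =6593/1894464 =0.00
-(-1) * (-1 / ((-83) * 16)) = 1 / 1328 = 0.00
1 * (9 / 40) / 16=0.01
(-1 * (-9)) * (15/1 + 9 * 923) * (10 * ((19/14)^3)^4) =414432152020543316445/14173478093824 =29239975.49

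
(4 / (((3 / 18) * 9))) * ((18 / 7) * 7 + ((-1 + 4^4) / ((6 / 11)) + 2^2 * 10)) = 4204 / 3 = 1401.33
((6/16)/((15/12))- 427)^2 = 18207289/100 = 182072.89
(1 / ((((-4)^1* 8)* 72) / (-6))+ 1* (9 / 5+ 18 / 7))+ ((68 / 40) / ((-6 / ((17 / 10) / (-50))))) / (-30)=110217533 / 25200000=4.37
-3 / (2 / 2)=-3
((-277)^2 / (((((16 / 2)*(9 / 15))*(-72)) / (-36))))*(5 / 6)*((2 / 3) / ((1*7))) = 1918225 / 3024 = 634.33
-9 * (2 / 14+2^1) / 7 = -135 / 49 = -2.76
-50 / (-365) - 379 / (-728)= 34947 / 53144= 0.66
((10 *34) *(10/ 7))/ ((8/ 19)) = 8075/ 7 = 1153.57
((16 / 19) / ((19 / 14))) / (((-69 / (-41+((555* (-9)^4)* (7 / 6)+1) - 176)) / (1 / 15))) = -105728784 / 41515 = -2546.76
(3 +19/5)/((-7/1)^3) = -34/1715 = -0.02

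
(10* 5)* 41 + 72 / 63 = 14358 / 7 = 2051.14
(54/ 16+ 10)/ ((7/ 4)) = 107/ 14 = 7.64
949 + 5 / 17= 16138 / 17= 949.29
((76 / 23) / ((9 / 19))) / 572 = 361 / 29601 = 0.01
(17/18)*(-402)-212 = -1775/3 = -591.67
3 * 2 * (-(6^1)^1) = -36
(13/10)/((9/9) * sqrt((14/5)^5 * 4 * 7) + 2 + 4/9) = -804375/1218272332 + 1805895 * sqrt(10)/304568083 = 0.02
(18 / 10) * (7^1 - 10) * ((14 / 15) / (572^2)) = -63 / 4089800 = -0.00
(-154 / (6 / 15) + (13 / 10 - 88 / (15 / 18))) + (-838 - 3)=-13303 / 10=-1330.30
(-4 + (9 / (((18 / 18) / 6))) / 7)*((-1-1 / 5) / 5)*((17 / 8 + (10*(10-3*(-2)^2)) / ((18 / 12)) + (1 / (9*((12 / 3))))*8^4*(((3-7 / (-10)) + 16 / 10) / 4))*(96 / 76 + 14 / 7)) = -20245511 / 49875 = -405.93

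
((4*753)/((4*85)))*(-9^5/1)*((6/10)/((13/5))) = -133391691/1105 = -120716.46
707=707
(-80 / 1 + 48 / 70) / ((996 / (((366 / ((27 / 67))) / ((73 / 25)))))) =-28363780 / 1145151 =-24.77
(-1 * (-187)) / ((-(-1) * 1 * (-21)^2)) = 187 / 441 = 0.42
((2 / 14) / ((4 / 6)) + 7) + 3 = 143 / 14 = 10.21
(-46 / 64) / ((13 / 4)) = -23 / 104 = -0.22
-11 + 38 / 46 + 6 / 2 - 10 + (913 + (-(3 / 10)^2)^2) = 206041863 / 230000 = 895.83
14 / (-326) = -7 / 163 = -0.04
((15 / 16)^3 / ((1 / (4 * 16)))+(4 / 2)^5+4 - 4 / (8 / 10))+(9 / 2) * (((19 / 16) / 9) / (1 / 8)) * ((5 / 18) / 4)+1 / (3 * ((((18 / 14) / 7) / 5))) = 160943 / 1728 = 93.14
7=7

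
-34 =-34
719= 719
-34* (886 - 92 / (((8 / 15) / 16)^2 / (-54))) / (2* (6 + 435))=-76025462 / 441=-172393.34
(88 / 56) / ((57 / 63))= 33 / 19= 1.74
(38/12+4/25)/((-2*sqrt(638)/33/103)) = -51397*sqrt(638)/5800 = -223.83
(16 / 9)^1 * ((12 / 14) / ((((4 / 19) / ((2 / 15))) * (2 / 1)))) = 152 / 315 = 0.48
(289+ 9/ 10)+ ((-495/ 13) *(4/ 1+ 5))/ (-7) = 308359/ 910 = 338.86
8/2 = 4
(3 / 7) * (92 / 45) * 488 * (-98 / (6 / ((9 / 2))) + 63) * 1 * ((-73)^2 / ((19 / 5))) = -119625392 / 19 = -6296073.26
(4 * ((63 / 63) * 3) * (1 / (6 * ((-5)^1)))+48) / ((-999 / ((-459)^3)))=852415326 / 185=4607650.41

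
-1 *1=-1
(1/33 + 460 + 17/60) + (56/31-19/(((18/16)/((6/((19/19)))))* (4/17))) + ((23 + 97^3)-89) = 18672582757/20460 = 912638.45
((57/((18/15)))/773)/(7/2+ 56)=95/91987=0.00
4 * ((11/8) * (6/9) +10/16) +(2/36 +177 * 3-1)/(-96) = 1115/1728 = 0.65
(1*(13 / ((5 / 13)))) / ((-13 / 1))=-13 / 5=-2.60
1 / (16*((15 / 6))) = 1 / 40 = 0.02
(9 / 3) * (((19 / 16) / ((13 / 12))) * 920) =39330 / 13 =3025.38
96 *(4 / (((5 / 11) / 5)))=4224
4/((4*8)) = 0.12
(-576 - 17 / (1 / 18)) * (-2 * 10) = 17640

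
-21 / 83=-0.25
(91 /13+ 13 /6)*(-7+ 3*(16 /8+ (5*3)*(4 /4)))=1210 /3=403.33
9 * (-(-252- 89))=3069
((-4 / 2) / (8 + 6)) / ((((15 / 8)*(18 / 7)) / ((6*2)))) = -16 / 45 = -0.36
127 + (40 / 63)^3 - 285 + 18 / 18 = -39193379 / 250047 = -156.74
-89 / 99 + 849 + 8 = 84754 / 99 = 856.10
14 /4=3.50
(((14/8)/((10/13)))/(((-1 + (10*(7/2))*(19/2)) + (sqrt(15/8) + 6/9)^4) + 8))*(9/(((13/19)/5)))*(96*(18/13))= 2419485715938816/42335694714157 -10744113881088*sqrt(30)/42335694714157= 55.76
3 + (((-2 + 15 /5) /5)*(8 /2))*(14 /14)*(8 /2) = 31 /5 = 6.20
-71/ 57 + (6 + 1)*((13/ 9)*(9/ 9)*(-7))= -12316/ 171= -72.02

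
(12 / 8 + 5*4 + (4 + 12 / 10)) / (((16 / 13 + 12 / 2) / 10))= 3471 / 94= 36.93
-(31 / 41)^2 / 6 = -0.10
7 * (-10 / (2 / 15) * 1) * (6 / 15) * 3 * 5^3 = -78750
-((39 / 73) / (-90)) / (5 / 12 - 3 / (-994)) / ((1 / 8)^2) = 827008 / 913595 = 0.91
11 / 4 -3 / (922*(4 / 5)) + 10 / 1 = 47007 / 3688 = 12.75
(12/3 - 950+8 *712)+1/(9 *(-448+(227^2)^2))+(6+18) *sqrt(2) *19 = 5394.88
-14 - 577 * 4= -2322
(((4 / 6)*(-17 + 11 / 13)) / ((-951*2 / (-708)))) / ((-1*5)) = 3304 / 4121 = 0.80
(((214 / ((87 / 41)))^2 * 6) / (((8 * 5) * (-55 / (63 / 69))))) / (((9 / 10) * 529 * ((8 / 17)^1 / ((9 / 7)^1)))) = -327178073 / 2251138340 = -0.15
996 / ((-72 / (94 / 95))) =-3901 / 285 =-13.69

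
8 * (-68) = -544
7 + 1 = 8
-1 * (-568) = 568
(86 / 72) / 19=43 / 684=0.06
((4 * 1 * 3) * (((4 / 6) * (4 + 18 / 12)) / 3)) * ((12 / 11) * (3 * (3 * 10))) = 1440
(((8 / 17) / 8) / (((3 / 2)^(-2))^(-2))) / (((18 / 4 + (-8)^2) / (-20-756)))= -0.13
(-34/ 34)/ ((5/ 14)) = -14/ 5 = -2.80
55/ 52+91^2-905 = 383607/ 52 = 7377.06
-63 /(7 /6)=-54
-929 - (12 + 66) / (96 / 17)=-15085 / 16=-942.81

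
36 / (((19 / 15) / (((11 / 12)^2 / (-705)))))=-121 / 3572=-0.03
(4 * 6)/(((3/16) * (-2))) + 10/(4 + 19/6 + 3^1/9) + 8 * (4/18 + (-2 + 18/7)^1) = -3548/63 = -56.32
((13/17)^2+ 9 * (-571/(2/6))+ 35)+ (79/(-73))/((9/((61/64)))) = -186914381683/12151872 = -15381.53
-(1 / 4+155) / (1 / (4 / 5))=-124.20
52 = 52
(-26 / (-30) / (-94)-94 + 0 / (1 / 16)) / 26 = -132553 / 36660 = -3.62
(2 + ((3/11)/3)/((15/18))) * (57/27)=2204/495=4.45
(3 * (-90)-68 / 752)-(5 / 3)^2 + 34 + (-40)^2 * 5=13131835 / 1692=7761.13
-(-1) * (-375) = -375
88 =88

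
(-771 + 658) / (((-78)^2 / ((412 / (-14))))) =0.55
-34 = -34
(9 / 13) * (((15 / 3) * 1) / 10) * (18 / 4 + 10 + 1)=279 / 52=5.37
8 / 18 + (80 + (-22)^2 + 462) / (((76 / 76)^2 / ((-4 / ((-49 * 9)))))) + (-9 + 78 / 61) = 54589 / 26901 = 2.03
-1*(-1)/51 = 1/51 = 0.02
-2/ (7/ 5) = -1.43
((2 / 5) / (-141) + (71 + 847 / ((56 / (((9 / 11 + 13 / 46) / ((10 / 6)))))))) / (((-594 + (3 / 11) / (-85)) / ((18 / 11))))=-0.22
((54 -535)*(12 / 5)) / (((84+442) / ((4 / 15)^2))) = -15392 / 98625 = -0.16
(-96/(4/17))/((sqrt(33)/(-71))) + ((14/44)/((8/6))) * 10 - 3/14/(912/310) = 54155/23408 + 9656 * sqrt(33)/11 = 5045.00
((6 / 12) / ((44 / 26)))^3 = 2197 / 85184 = 0.03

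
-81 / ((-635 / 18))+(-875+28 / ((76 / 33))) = -10382488 / 12065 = -860.55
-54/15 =-18/5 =-3.60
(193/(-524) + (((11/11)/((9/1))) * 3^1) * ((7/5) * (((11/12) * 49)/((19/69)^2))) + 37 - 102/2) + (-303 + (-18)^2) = 133868751/472910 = 283.07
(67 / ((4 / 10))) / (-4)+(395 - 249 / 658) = 928429 / 2632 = 352.75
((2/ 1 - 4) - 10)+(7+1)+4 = 0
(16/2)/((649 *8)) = 1/649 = 0.00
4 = 4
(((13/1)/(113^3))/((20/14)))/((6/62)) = 0.00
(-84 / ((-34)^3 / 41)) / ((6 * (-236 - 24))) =-287 / 5109520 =-0.00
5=5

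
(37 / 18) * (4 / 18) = 37 / 81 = 0.46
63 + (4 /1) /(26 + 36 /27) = 2589 /41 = 63.15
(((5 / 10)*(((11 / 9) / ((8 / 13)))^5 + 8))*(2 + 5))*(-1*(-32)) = 526935149993 / 120932352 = 4357.27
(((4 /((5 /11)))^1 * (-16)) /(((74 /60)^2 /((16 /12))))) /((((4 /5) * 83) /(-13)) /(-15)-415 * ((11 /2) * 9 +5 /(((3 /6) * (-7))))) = 2306304000 /372789620513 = 0.01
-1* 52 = -52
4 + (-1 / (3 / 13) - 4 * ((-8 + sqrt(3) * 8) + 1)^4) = -8840.21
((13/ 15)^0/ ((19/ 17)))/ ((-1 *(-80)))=17/ 1520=0.01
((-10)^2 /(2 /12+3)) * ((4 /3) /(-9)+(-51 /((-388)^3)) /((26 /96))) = -4.68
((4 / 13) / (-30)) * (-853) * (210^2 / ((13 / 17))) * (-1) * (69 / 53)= -5883345720 / 8957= -656843.33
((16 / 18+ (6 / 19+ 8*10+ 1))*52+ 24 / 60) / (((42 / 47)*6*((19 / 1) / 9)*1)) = 12270901 / 32490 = 377.68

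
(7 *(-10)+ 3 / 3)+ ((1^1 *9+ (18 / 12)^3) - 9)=-525 / 8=-65.62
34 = 34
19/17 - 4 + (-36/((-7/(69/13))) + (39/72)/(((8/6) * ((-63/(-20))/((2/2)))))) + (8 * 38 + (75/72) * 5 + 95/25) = 93994633/278460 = 337.55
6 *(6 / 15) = 2.40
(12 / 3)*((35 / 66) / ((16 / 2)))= 35 / 132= 0.27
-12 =-12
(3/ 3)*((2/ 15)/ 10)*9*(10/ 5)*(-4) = -24/ 25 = -0.96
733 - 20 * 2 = 693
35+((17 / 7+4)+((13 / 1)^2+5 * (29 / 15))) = 220.10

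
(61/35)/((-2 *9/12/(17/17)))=-122/105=-1.16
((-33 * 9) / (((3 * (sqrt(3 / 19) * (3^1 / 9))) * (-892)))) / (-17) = -99 * sqrt(57) / 15164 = -0.05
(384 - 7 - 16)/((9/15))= 1805/3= 601.67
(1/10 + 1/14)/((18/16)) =16/105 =0.15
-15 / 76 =-0.20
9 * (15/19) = 7.11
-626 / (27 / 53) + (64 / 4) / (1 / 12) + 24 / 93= -867598 / 837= -1036.56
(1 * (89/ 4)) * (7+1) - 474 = -296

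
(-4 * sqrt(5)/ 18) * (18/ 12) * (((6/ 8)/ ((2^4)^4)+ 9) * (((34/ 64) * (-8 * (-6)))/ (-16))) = 40108083 * sqrt(5)/ 8388608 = 10.69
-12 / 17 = -0.71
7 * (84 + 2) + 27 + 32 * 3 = 725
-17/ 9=-1.89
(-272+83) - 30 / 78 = -2462 / 13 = -189.38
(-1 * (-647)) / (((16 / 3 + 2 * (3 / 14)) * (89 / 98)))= 1331526 / 10769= 123.64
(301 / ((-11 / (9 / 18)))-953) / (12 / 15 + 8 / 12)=-319005 / 484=-659.10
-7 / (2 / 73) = -511 / 2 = -255.50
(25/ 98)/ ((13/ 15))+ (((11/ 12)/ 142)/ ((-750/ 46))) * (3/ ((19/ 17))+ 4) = 2255970053/ 7733817000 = 0.29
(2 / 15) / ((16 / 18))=3 / 20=0.15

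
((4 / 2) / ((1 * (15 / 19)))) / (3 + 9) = 19 / 90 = 0.21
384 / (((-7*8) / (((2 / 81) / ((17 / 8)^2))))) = -2048 / 54621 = -0.04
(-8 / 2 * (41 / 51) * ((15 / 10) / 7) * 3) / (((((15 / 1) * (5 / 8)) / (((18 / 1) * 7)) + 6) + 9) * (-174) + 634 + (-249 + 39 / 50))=16400 / 17748187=0.00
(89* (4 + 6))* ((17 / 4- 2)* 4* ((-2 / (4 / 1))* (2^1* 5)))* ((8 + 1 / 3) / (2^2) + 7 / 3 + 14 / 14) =-216937.50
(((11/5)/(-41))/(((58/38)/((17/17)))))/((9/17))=-3553/53505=-0.07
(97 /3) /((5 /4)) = 388 /15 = 25.87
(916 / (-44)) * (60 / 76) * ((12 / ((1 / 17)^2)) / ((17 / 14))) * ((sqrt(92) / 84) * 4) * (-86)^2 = -6910230720 * sqrt(23) / 209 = -158566039.81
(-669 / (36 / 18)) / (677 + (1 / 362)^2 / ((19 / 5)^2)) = -5274717566 / 10675586831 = -0.49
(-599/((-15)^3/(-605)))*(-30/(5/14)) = 2029412/225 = 9019.61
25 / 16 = 1.56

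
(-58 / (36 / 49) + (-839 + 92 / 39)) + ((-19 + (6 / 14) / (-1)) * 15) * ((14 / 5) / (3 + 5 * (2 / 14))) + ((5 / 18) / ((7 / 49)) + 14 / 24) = -4531 / 4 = -1132.75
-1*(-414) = 414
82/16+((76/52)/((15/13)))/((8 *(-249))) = 5.12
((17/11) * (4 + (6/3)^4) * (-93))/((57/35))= -368900/209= -1765.07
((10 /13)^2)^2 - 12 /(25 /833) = -285245756 /714025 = -399.49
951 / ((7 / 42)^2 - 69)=-13.79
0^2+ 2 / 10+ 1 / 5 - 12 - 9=-103 / 5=-20.60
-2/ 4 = -1/ 2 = -0.50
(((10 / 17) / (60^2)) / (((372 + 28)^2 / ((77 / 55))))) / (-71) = -0.00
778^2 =605284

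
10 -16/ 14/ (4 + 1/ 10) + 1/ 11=30977/ 3157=9.81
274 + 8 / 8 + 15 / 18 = 1655 / 6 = 275.83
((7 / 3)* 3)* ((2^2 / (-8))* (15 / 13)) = -105 / 26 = -4.04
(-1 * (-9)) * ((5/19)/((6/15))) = 225/38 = 5.92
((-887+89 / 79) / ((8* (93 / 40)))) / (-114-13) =116640 / 311023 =0.38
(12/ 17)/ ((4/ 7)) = 21/ 17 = 1.24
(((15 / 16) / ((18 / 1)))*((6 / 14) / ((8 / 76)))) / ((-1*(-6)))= 0.04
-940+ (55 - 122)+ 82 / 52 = -26141 / 26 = -1005.42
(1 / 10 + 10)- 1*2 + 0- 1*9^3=-7209 / 10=-720.90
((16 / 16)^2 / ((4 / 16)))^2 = 16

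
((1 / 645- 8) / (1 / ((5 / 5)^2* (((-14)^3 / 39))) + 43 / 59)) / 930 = -417610732 / 34698623175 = -0.01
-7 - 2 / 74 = -260 / 37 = -7.03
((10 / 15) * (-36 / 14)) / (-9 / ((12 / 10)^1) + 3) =8 / 21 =0.38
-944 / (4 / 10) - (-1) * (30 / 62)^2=-2267735 / 961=-2359.77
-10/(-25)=2/5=0.40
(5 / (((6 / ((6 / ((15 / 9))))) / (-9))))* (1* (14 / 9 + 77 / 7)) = -339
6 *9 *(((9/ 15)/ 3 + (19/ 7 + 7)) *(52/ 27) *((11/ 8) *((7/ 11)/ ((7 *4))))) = 4511/ 140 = 32.22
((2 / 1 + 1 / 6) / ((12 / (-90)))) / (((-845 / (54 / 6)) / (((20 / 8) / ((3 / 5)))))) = 75 / 104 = 0.72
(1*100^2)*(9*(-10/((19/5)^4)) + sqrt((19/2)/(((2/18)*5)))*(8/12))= 23251.83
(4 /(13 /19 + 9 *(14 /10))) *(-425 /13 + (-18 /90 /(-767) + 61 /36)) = -81311051 /8711586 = -9.33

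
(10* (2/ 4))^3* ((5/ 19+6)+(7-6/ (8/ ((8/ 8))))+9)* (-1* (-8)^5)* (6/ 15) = 669696000/ 19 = 35247157.89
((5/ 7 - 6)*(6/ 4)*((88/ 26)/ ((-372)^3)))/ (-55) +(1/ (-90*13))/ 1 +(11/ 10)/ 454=1389682169/ 886165469280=0.00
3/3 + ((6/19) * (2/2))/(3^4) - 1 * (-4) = 2567/513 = 5.00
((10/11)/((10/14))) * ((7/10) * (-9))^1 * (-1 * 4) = 1764/55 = 32.07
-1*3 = -3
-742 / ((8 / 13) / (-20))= 24115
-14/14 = -1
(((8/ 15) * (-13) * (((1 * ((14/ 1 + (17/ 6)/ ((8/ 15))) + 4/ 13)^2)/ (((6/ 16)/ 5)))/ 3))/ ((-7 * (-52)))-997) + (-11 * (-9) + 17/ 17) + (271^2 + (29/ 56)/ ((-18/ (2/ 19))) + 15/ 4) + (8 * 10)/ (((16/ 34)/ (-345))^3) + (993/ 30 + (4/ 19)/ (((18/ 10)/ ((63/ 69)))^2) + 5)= -1619201286506987596849/ 51366238560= -31522675825.59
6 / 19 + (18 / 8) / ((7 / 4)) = 213 / 133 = 1.60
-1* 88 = -88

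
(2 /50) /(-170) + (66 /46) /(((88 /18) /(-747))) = -42859171 /195500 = -219.23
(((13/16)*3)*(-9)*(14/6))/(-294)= 39/224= 0.17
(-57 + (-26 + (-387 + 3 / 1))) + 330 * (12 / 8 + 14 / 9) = 1624 / 3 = 541.33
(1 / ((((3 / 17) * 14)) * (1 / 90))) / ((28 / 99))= 25245 / 196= 128.80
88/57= 1.54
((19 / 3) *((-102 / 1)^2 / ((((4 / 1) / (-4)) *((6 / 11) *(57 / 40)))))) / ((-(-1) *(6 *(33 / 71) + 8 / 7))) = -63198520 / 2931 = -21562.10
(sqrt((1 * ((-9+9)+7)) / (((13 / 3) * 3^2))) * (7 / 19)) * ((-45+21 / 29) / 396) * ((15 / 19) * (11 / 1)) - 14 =-14 - 3745 * sqrt(273) / 408291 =-14.15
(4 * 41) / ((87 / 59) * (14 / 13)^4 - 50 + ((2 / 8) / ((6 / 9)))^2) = -17686799104 / 5163250621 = -3.43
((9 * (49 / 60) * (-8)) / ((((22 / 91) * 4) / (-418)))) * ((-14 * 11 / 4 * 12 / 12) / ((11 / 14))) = -12453987 / 10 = -1245398.70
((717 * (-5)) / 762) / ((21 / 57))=-12.77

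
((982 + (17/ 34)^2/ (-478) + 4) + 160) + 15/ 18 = 6578233/ 5736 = 1146.83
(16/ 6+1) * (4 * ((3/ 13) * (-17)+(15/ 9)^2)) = -5896/ 351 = -16.80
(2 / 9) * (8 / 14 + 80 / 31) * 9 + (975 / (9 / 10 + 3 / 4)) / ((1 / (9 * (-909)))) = -4834220.97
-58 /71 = -0.82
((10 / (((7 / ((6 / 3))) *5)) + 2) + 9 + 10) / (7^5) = 151 / 117649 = 0.00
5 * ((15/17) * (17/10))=15/2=7.50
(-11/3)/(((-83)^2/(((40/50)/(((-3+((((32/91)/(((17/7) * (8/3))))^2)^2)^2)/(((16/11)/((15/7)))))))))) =2549272161796884142528/26460506132743441793679675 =0.00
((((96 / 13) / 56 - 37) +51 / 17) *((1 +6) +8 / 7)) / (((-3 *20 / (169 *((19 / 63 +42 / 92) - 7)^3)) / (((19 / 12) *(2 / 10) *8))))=-1861097103441461639 / 3888880972200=-478568.80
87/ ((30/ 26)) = 377/ 5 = 75.40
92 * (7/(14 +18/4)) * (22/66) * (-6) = -2576/37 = -69.62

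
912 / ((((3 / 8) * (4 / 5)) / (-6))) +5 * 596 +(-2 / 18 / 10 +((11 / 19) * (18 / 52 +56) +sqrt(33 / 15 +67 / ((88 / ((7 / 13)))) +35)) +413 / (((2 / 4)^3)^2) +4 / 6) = sqrt(307634470) / 2860 +124546654 / 11115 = 11211.41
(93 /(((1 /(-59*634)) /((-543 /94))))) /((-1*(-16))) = 944482797 /752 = 1255961.17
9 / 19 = 0.47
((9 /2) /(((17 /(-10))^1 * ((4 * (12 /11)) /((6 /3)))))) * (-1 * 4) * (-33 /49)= -5445 /1666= -3.27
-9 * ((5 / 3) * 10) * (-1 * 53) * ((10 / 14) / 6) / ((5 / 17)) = 22525 / 7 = 3217.86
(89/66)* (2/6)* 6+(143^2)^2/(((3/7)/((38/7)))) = 5296713615.36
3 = 3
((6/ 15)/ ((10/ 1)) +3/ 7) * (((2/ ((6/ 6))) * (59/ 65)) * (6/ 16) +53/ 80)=57277/ 91000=0.63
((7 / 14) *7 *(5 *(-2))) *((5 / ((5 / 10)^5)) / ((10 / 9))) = -5040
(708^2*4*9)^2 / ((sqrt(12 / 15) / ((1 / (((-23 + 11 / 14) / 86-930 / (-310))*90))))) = 10890856066535424*sqrt(5) / 16505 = 1475473765400.74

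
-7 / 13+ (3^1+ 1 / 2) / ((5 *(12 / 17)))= 707 / 1560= 0.45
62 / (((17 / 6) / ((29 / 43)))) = 10788 / 731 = 14.76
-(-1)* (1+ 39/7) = 6.57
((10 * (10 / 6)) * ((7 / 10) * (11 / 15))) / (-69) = -77 / 621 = -0.12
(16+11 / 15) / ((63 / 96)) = 8032 / 315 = 25.50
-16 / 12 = -1.33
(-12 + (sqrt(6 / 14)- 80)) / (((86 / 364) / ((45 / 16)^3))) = -190724625 / 22016 + 1184625 * sqrt(21) / 88064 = -8601.36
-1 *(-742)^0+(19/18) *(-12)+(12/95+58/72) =-43553/3420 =-12.73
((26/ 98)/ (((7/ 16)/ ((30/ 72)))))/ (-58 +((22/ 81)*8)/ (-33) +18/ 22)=-0.00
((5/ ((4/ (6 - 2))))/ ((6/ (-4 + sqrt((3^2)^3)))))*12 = 230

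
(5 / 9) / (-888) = -5 / 7992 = -0.00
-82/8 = -41/4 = -10.25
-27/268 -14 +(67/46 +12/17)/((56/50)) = -17853821/1467032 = -12.17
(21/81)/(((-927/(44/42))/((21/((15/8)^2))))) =-9856/5631525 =-0.00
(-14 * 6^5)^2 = 11851370496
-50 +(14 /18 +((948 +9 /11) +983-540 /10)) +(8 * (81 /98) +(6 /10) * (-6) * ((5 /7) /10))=44506738 /24255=1834.95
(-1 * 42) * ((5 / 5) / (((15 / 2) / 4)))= -112 / 5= -22.40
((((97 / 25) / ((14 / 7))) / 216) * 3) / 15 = 97 / 54000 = 0.00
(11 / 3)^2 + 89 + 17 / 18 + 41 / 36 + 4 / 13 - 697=-277133 / 468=-592.16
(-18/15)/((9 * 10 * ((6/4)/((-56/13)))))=112/2925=0.04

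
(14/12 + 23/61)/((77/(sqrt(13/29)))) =565 * sqrt(377)/817278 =0.01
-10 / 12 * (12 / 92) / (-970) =1 / 8924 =0.00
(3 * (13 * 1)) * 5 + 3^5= 438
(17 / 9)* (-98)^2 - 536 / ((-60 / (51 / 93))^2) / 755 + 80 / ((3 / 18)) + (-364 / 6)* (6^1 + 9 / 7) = 5935402658137 / 326499750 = 18178.89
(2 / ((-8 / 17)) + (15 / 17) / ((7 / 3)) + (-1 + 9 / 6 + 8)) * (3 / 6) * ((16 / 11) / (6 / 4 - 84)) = -8812 / 215985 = -0.04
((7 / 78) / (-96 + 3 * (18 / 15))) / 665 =-1 / 684684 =-0.00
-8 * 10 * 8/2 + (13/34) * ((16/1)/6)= -16268/51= -318.98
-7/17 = -0.41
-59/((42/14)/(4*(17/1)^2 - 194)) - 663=-19582.33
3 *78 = 234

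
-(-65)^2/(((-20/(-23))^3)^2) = -9772.68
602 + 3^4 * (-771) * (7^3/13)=-1647143.62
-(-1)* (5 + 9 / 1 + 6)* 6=120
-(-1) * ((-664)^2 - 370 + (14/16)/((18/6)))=10572631/24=440526.29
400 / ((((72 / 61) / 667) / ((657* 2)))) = 297015100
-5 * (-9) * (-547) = -24615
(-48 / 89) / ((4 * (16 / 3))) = -0.03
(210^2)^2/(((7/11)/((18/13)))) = 55010340000/13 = 4231564615.38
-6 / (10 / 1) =-3 / 5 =-0.60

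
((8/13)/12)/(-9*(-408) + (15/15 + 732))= 2/171795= 0.00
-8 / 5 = -1.60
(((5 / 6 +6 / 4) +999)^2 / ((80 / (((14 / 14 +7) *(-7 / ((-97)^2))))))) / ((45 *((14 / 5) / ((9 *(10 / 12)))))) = -1128002 / 254043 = -4.44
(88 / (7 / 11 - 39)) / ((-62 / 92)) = 22264 / 6541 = 3.40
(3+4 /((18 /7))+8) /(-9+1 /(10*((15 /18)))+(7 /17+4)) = -48025 /17091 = -2.81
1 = 1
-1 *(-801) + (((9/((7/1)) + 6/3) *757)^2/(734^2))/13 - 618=183.88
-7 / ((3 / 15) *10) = -7 / 2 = -3.50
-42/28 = -3/2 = -1.50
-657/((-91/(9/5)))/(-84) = -1971/12740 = -0.15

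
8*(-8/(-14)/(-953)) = -0.00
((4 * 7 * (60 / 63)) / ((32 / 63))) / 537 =0.10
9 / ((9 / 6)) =6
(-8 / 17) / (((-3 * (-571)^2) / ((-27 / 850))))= -36 / 2355646225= -0.00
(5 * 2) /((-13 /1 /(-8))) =80 /13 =6.15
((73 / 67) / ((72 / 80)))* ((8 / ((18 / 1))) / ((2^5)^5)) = 0.00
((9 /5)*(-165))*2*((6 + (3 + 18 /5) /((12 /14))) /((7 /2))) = -81378 /35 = -2325.09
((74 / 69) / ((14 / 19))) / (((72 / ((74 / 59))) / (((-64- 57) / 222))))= -85063 / 6155352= -0.01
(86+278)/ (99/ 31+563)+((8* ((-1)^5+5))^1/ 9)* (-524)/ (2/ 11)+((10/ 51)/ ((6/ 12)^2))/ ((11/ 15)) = -75662310401/ 7385004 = -10245.40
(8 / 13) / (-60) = -2 / 195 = -0.01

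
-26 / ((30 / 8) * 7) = -104 / 105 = -0.99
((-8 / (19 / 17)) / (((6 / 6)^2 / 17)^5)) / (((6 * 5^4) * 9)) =-96550276 / 320625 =-301.13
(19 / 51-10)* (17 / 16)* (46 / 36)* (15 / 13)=-56465 / 3744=-15.08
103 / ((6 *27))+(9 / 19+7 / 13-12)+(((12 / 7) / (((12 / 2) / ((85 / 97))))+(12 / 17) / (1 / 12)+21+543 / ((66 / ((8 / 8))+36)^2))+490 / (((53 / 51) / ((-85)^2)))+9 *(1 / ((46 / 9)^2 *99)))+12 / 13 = 4124816642338918116203 / 1210803913438119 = 3406676.01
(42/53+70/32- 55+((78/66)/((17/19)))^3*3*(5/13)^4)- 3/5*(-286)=43156031206141/360440869360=119.73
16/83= 0.19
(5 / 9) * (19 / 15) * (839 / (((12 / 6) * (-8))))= -15941 / 432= -36.90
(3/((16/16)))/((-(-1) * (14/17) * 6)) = 17/28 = 0.61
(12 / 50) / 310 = 3 / 3875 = 0.00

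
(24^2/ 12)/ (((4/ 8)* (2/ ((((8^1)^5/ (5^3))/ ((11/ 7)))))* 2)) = 5505024/ 1375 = 4003.65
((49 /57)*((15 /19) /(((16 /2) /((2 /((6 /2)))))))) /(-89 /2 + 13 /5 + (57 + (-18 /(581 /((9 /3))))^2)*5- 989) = -413512225 /5453385200034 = -0.00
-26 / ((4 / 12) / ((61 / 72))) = -793 / 12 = -66.08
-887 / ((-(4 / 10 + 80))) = 4435 / 402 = 11.03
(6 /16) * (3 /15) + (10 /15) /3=107 /360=0.30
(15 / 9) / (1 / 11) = 18.33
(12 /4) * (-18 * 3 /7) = -162 /7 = -23.14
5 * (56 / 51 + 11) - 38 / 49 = 149227 / 2499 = 59.71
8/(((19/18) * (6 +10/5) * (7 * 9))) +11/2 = 1467/266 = 5.52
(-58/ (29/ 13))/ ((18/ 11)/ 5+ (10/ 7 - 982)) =5005/ 188697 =0.03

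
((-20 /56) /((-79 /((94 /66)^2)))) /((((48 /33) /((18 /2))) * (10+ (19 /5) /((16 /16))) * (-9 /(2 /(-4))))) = 55225 /241762752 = 0.00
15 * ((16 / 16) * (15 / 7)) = 225 / 7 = 32.14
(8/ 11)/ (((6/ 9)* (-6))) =-2/ 11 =-0.18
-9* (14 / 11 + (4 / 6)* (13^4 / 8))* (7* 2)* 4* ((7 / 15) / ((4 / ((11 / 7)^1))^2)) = -3457729 / 40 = -86443.22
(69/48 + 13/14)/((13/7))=1.27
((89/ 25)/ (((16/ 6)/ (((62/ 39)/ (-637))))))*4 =-2759/ 207025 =-0.01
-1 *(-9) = 9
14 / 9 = 1.56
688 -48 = 640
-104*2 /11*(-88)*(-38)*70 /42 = -316160 /3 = -105386.67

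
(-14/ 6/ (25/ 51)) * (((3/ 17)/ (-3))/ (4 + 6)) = 7/ 250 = 0.03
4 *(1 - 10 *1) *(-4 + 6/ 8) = 117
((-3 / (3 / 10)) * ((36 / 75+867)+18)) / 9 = -983.87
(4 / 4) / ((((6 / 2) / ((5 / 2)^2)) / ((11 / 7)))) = 275 / 84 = 3.27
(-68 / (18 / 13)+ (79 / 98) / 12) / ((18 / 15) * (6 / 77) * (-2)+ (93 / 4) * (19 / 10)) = -9516485 / 8535429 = -1.11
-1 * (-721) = 721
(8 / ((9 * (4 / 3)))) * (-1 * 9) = -6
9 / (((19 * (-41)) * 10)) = -9 / 7790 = -0.00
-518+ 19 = -499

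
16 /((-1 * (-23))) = 16 /23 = 0.70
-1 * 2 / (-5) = 2 / 5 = 0.40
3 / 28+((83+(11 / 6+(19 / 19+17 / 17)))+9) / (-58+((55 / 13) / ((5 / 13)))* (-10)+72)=-3593 / 4032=-0.89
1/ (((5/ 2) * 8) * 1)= 1/ 20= 0.05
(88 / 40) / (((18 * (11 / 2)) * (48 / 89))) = 89 / 2160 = 0.04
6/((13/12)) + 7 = 163/13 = 12.54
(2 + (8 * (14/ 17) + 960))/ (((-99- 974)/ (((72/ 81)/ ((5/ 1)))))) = -131728/ 820845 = -0.16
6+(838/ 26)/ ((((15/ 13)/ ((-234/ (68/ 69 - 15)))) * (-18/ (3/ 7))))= -172773/ 33845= -5.10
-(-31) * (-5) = -155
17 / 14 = 1.21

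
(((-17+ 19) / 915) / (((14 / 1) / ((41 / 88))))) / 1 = 41 / 563640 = 0.00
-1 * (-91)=91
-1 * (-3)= 3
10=10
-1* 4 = -4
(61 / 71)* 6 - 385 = -26969 / 71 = -379.85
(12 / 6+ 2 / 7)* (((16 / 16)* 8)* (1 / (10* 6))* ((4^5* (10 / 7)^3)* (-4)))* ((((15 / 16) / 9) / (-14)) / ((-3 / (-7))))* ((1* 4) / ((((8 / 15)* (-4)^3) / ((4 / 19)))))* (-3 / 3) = 640000 / 410571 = 1.56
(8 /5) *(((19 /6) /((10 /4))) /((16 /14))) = 1.77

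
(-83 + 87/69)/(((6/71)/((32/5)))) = -427136/69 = -6190.38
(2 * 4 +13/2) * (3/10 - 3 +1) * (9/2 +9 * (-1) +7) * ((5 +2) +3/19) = -8381/19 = -441.11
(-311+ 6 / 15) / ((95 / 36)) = -55908 / 475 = -117.70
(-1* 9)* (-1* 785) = 7065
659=659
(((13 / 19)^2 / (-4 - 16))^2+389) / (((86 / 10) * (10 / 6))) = 60833928483 / 2241521200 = 27.14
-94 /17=-5.53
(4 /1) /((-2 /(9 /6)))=-3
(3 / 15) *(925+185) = 222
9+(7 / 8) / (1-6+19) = 145 / 16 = 9.06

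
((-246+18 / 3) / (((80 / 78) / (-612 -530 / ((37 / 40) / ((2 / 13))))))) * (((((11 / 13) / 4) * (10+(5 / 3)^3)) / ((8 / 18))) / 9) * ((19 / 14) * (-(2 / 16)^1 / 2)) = -6950553115 / 646464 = -10751.65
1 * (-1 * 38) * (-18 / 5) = 136.80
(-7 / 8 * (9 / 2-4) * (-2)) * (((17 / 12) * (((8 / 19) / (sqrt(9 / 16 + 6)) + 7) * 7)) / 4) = 119 * sqrt(105) / 3420 + 5831 / 384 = 15.54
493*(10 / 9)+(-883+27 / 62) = -186811 / 558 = -334.79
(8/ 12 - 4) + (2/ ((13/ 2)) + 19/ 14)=-911/ 546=-1.67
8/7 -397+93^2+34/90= 2599859/315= 8253.52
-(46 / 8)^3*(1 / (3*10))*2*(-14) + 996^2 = 476252849 / 480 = 992193.44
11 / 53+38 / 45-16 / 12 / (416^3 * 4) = 180626160869 / 171699240960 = 1.05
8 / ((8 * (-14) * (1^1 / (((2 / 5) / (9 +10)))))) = -0.00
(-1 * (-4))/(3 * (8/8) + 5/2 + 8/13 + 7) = 104/341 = 0.30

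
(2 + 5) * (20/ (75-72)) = 140/ 3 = 46.67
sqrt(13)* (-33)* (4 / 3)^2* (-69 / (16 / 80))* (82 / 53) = 1659680* sqrt(13) / 53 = 112906.82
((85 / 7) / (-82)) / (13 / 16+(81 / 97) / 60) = -329800 / 1840531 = -0.18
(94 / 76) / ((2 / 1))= 47 / 76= 0.62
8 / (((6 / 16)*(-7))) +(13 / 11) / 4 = -2543 / 924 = -2.75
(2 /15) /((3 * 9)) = 2 /405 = 0.00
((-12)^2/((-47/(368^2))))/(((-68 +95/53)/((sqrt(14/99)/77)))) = 344518656 * sqrt(154)/139689781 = 30.61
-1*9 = -9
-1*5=-5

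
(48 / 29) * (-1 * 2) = -96 / 29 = -3.31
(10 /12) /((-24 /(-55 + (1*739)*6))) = -21895 /144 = -152.05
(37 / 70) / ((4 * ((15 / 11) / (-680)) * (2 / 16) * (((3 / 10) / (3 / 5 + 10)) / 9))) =-5867312 / 35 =-167637.49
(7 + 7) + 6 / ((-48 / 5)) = 13.38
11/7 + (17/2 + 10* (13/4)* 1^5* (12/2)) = 2871/14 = 205.07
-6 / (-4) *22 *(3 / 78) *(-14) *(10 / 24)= -385 / 52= -7.40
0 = 0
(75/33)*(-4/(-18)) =50/99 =0.51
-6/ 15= -2/ 5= -0.40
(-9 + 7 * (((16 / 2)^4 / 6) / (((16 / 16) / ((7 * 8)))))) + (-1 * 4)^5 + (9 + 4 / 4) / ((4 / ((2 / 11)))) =8796902 / 33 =266572.79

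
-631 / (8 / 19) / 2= -11989 / 16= -749.31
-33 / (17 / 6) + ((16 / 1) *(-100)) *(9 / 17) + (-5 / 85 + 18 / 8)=-58243 / 68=-856.51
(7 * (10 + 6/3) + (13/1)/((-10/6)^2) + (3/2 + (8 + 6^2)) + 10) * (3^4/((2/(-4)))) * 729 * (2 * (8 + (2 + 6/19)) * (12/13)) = -2002418669664/6175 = -324278327.07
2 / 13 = 0.15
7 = 7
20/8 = 5/2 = 2.50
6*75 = 450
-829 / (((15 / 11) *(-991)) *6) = 9119 / 89190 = 0.10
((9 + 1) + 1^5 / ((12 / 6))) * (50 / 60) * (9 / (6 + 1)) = 45 / 4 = 11.25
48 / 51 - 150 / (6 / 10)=-4234 / 17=-249.06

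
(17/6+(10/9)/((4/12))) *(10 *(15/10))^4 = 624375/2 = 312187.50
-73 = -73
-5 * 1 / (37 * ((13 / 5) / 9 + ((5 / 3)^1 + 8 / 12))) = -225 / 4366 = -0.05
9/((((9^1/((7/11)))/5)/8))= 280/11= 25.45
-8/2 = -4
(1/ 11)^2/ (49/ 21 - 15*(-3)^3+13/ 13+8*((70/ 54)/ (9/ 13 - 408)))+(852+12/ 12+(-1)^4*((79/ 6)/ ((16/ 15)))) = 39117536635393/ 45204620384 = 865.34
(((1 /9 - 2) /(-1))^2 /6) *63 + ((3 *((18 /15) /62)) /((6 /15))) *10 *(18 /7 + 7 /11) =5429111 /128898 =42.12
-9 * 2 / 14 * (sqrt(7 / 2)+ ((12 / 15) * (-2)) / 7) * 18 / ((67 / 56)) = 10368 / 2345- 648 * sqrt(14) / 67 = -31.77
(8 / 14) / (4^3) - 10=-1119 / 112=-9.99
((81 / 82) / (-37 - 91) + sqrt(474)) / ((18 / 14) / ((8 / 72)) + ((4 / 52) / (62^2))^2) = 1.88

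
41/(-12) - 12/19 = -923/228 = -4.05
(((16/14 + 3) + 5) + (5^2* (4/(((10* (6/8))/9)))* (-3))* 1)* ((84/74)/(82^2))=-3684/62197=-0.06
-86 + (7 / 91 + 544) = 5955 / 13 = 458.08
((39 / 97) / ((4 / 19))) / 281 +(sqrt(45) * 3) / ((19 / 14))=741 / 109028 +126 * sqrt(5) / 19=14.84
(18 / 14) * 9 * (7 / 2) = 81 / 2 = 40.50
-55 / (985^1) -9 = -1784 / 197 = -9.06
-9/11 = -0.82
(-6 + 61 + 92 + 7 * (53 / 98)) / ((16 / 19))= 40109 / 224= 179.06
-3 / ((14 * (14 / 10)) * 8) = -15 / 784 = -0.02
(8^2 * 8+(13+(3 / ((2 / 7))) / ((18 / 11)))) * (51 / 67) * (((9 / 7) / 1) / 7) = 139383 / 1876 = 74.30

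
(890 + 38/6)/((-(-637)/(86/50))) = 2.42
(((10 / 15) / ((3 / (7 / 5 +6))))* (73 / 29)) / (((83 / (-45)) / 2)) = -10804 / 2407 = -4.49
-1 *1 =-1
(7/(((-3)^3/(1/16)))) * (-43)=301/432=0.70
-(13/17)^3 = -2197/4913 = -0.45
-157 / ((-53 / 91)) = 14287 / 53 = 269.57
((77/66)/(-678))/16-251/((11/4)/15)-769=-1530804749/715968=-2138.09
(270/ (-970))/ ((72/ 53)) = -159/ 776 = -0.20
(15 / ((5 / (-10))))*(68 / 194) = -10.52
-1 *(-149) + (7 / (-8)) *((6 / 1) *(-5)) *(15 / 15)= 701 / 4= 175.25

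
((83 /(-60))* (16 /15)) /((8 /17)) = -1411 /450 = -3.14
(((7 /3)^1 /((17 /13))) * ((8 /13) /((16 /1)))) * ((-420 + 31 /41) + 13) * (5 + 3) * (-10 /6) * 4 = 3109120 /2091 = 1486.91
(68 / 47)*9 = 612 / 47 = 13.02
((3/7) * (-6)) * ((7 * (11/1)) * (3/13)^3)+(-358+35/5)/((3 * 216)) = -156865/52728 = -2.97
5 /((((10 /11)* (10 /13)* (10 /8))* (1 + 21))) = 13 /50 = 0.26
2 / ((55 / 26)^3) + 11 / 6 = 2041037 / 998250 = 2.04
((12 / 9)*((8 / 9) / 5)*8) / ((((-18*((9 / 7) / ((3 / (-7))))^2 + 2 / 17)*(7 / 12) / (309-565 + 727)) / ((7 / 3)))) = -42704 / 1935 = -22.07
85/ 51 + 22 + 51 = 224/ 3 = 74.67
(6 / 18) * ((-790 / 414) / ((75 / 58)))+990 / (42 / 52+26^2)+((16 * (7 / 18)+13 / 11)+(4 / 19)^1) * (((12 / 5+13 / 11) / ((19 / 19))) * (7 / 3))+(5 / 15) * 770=24214186271237 / 75368602089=321.28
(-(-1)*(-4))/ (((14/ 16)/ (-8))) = 256/ 7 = 36.57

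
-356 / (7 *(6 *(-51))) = 178 / 1071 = 0.17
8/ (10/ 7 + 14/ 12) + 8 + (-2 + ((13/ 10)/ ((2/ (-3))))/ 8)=154149/ 17440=8.84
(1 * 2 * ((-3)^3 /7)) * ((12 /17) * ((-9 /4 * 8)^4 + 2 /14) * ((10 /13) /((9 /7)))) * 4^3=-33861104640 /1547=-21888238.29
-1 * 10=-10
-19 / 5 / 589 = -1 / 155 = -0.01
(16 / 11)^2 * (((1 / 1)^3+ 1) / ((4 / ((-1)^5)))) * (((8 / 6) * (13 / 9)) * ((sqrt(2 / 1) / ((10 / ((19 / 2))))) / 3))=-31616 * sqrt(2) / 49005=-0.91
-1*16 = -16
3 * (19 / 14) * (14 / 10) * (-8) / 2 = -114 / 5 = -22.80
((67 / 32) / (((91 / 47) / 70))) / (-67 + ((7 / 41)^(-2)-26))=-771505 / 598208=-1.29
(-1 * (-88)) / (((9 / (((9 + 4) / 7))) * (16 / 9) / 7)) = 143 / 2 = 71.50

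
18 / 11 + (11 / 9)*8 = 1130 / 99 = 11.41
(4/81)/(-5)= -4/405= -0.01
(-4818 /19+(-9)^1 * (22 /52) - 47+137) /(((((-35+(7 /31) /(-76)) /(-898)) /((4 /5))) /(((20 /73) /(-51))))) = 24553561408 /1330440111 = 18.46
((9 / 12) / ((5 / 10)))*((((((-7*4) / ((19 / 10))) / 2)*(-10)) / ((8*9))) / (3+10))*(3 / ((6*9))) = 175 / 26676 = 0.01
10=10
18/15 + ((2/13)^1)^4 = 171446/142805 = 1.20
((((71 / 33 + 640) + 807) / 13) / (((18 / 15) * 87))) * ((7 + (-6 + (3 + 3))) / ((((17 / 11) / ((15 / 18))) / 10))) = 20922125 / 519129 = 40.30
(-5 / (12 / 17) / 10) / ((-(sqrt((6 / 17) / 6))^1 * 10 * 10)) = 0.03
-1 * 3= -3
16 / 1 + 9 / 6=35 / 2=17.50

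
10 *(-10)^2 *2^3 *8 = 64000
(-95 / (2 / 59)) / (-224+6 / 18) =16815 / 1342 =12.53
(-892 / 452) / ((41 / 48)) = -10704 / 4633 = -2.31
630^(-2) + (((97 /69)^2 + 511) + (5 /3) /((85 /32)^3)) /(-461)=-529242979163027 /475537160769300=-1.11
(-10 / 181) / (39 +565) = -5 / 54662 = -0.00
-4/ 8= -1/ 2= -0.50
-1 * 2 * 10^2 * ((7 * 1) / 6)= -700 / 3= -233.33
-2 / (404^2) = -1 / 81608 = -0.00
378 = 378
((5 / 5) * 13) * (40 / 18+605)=71045 / 9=7893.89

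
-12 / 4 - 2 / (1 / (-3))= 3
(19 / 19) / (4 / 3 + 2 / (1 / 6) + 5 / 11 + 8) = 33 / 719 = 0.05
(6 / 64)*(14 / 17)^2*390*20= 143325 / 289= 495.93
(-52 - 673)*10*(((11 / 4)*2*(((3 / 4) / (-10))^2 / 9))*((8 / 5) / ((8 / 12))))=-59.81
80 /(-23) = -80 /23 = -3.48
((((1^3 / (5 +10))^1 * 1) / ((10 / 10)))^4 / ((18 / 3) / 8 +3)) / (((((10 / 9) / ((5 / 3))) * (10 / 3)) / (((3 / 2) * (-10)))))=-1 / 28125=-0.00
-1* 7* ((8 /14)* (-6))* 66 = 1584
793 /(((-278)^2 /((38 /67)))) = 15067 /2589014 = 0.01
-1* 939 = -939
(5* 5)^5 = 9765625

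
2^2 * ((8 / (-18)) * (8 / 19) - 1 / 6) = -242 / 171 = -1.42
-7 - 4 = -11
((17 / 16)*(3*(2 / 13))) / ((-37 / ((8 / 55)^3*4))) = -13056 / 80026375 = -0.00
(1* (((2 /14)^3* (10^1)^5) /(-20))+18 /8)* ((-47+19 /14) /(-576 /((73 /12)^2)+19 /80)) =-575926719030 /15688779869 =-36.71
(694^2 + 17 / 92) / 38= 44310529 / 3496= 12674.64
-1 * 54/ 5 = -54/ 5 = -10.80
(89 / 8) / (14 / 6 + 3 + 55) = 267 / 1448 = 0.18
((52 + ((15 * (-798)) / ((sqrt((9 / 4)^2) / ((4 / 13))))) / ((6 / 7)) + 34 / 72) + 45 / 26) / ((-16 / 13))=868393 / 576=1507.63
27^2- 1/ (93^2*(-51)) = 729.00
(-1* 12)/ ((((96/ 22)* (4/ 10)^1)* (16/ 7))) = -385/ 128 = -3.01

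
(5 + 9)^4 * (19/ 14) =52136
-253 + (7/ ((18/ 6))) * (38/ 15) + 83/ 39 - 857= -644647/ 585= -1101.96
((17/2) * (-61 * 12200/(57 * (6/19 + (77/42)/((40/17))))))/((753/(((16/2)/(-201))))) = 4048448000/755705529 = 5.36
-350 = -350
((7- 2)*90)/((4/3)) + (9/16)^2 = 86481/256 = 337.82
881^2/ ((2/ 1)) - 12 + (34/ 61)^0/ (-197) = 152898987/ 394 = 388068.49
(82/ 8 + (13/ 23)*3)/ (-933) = -0.01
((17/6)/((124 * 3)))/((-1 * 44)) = -0.00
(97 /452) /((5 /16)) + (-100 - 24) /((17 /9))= -623944 /9605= -64.96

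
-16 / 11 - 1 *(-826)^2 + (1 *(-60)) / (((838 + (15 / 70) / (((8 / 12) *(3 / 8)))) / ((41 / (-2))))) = -22034785317 / 32296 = -682275.99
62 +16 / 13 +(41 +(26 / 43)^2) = 2514183 / 24037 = 104.60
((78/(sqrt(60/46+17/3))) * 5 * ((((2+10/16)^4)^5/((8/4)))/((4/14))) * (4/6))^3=828236298582774474692021297871785683493264777490424372049539434837258422517839192608875 * sqrt(33189)/2097986395445401847092577080168773272374053858269351378944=71919833952776321249386240000000.00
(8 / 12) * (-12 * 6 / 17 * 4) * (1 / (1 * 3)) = -64 / 17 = -3.76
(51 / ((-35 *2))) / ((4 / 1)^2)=-51 / 1120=-0.05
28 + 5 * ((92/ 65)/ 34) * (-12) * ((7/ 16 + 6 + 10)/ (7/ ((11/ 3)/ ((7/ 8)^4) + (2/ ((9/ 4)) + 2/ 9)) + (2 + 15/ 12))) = 5385885238/ 295517443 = 18.23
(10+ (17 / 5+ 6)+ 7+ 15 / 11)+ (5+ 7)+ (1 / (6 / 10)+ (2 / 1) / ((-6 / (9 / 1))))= 6341 / 165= 38.43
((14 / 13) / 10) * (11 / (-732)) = -77 / 47580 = -0.00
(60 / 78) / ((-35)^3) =-2 / 111475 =-0.00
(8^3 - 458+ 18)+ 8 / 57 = 4112 / 57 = 72.14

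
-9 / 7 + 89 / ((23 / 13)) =49.02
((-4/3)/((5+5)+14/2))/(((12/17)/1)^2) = -17/108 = -0.16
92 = 92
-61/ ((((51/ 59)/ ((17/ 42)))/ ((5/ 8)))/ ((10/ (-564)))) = 89975/ 284256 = 0.32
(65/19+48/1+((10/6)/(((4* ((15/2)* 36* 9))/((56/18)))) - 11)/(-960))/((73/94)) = 115715208887/1747220544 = 66.23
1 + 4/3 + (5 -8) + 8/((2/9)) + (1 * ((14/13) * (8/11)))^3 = 314180726/8772621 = 35.81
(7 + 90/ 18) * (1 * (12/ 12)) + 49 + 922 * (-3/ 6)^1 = -400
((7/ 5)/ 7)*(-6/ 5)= -6/ 25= -0.24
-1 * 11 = -11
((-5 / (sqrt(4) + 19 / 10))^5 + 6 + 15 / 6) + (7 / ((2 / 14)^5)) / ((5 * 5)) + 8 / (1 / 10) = 21613190656877 / 4511209950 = 4791.00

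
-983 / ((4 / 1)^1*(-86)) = 983 / 344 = 2.86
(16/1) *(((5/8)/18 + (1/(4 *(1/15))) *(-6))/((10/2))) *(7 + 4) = -7117/9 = -790.78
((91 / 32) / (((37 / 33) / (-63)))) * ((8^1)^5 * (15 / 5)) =-581188608 / 37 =-15707800.22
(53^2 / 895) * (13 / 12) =36517 / 10740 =3.40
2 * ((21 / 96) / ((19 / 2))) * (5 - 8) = -21 / 152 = -0.14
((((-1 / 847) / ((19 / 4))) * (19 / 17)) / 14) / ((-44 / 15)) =15 / 2217446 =0.00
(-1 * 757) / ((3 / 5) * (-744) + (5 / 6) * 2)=11355 / 6671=1.70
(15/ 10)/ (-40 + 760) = 1/ 480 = 0.00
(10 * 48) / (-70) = -48 / 7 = -6.86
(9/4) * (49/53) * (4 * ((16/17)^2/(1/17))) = 112896/901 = 125.30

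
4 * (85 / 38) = 170 / 19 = 8.95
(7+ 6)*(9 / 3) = 39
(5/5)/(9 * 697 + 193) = 1/6466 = 0.00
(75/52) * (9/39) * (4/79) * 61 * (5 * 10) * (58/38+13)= 746.66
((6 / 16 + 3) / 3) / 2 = 9 / 16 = 0.56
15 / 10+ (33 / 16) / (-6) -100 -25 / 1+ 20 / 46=-90829 / 736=-123.41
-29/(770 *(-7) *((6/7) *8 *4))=29/147840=0.00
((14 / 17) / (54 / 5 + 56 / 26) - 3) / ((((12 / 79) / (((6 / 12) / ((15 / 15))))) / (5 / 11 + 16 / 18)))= -27601889 / 2125629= -12.99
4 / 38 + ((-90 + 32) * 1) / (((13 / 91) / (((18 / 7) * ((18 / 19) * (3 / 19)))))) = -156.06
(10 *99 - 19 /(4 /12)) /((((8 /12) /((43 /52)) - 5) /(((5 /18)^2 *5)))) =-1671625 /19476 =-85.83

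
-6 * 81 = -486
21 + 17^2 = 310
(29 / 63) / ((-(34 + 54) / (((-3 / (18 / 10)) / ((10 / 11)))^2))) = -319 / 18144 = -0.02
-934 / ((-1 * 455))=934 / 455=2.05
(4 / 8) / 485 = 1 / 970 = 0.00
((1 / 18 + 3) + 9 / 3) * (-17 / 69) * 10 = -9265 / 621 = -14.92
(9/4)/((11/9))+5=301/44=6.84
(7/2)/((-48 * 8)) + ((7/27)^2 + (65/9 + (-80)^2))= 1195752283/186624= 6407.28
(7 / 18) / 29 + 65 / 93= 11527 / 16182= 0.71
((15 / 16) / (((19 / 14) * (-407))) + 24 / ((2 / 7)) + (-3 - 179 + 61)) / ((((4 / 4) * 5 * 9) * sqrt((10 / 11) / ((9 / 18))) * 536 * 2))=-2289073 * sqrt(55) / 29843193600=-0.00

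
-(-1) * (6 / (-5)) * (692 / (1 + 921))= -2076 / 2305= -0.90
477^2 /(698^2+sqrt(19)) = 36951012972 /79122579199-75843 * sqrt(19) /79122579199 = 0.47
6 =6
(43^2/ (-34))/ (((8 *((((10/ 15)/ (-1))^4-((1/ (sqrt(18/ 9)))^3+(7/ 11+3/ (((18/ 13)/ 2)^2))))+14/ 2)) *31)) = 443166471/ 226602622+1467885969 *sqrt(2)/ 906410488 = 4.25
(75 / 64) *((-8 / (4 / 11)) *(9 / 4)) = -7425 / 128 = -58.01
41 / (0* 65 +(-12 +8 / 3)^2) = 369 / 784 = 0.47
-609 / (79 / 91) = -55419 / 79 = -701.51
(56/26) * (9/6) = 42/13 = 3.23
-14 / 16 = -7 / 8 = -0.88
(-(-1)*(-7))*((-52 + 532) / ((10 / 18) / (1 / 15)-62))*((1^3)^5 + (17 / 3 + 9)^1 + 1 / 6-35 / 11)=200400 / 253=792.09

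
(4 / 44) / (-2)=-1 / 22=-0.05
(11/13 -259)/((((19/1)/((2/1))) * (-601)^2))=-0.00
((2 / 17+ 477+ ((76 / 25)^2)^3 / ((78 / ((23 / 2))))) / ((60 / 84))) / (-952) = -96065177783929 / 110068359375000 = -0.87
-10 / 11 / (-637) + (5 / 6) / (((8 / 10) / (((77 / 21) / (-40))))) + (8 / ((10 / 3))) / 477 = -95219249 / 1069548480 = -0.09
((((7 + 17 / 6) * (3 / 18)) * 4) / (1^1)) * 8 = 472 / 9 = 52.44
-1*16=-16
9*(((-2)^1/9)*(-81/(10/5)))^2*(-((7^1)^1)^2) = -35721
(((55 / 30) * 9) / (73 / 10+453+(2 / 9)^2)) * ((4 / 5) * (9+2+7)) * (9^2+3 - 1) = 15973848 / 372883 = 42.84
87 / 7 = 12.43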